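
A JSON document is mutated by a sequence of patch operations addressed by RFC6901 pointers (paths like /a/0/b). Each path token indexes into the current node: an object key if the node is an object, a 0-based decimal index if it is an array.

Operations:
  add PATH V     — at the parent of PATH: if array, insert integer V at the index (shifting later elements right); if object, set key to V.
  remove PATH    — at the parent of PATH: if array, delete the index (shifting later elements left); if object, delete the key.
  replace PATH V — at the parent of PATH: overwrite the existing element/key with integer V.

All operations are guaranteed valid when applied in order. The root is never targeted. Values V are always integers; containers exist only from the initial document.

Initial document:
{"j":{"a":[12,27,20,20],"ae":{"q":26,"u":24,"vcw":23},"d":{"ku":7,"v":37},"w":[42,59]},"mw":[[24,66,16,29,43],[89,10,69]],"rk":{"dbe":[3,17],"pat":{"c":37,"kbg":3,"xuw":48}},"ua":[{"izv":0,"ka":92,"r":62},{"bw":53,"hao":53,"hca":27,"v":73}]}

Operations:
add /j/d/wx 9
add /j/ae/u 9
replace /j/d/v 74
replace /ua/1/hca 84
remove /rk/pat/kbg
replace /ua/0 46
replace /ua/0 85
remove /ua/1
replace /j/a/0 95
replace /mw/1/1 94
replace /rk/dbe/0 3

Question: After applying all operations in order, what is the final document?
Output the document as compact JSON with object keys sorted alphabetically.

After op 1 (add /j/d/wx 9): {"j":{"a":[12,27,20,20],"ae":{"q":26,"u":24,"vcw":23},"d":{"ku":7,"v":37,"wx":9},"w":[42,59]},"mw":[[24,66,16,29,43],[89,10,69]],"rk":{"dbe":[3,17],"pat":{"c":37,"kbg":3,"xuw":48}},"ua":[{"izv":0,"ka":92,"r":62},{"bw":53,"hao":53,"hca":27,"v":73}]}
After op 2 (add /j/ae/u 9): {"j":{"a":[12,27,20,20],"ae":{"q":26,"u":9,"vcw":23},"d":{"ku":7,"v":37,"wx":9},"w":[42,59]},"mw":[[24,66,16,29,43],[89,10,69]],"rk":{"dbe":[3,17],"pat":{"c":37,"kbg":3,"xuw":48}},"ua":[{"izv":0,"ka":92,"r":62},{"bw":53,"hao":53,"hca":27,"v":73}]}
After op 3 (replace /j/d/v 74): {"j":{"a":[12,27,20,20],"ae":{"q":26,"u":9,"vcw":23},"d":{"ku":7,"v":74,"wx":9},"w":[42,59]},"mw":[[24,66,16,29,43],[89,10,69]],"rk":{"dbe":[3,17],"pat":{"c":37,"kbg":3,"xuw":48}},"ua":[{"izv":0,"ka":92,"r":62},{"bw":53,"hao":53,"hca":27,"v":73}]}
After op 4 (replace /ua/1/hca 84): {"j":{"a":[12,27,20,20],"ae":{"q":26,"u":9,"vcw":23},"d":{"ku":7,"v":74,"wx":9},"w":[42,59]},"mw":[[24,66,16,29,43],[89,10,69]],"rk":{"dbe":[3,17],"pat":{"c":37,"kbg":3,"xuw":48}},"ua":[{"izv":0,"ka":92,"r":62},{"bw":53,"hao":53,"hca":84,"v":73}]}
After op 5 (remove /rk/pat/kbg): {"j":{"a":[12,27,20,20],"ae":{"q":26,"u":9,"vcw":23},"d":{"ku":7,"v":74,"wx":9},"w":[42,59]},"mw":[[24,66,16,29,43],[89,10,69]],"rk":{"dbe":[3,17],"pat":{"c":37,"xuw":48}},"ua":[{"izv":0,"ka":92,"r":62},{"bw":53,"hao":53,"hca":84,"v":73}]}
After op 6 (replace /ua/0 46): {"j":{"a":[12,27,20,20],"ae":{"q":26,"u":9,"vcw":23},"d":{"ku":7,"v":74,"wx":9},"w":[42,59]},"mw":[[24,66,16,29,43],[89,10,69]],"rk":{"dbe":[3,17],"pat":{"c":37,"xuw":48}},"ua":[46,{"bw":53,"hao":53,"hca":84,"v":73}]}
After op 7 (replace /ua/0 85): {"j":{"a":[12,27,20,20],"ae":{"q":26,"u":9,"vcw":23},"d":{"ku":7,"v":74,"wx":9},"w":[42,59]},"mw":[[24,66,16,29,43],[89,10,69]],"rk":{"dbe":[3,17],"pat":{"c":37,"xuw":48}},"ua":[85,{"bw":53,"hao":53,"hca":84,"v":73}]}
After op 8 (remove /ua/1): {"j":{"a":[12,27,20,20],"ae":{"q":26,"u":9,"vcw":23},"d":{"ku":7,"v":74,"wx":9},"w":[42,59]},"mw":[[24,66,16,29,43],[89,10,69]],"rk":{"dbe":[3,17],"pat":{"c":37,"xuw":48}},"ua":[85]}
After op 9 (replace /j/a/0 95): {"j":{"a":[95,27,20,20],"ae":{"q":26,"u":9,"vcw":23},"d":{"ku":7,"v":74,"wx":9},"w":[42,59]},"mw":[[24,66,16,29,43],[89,10,69]],"rk":{"dbe":[3,17],"pat":{"c":37,"xuw":48}},"ua":[85]}
After op 10 (replace /mw/1/1 94): {"j":{"a":[95,27,20,20],"ae":{"q":26,"u":9,"vcw":23},"d":{"ku":7,"v":74,"wx":9},"w":[42,59]},"mw":[[24,66,16,29,43],[89,94,69]],"rk":{"dbe":[3,17],"pat":{"c":37,"xuw":48}},"ua":[85]}
After op 11 (replace /rk/dbe/0 3): {"j":{"a":[95,27,20,20],"ae":{"q":26,"u":9,"vcw":23},"d":{"ku":7,"v":74,"wx":9},"w":[42,59]},"mw":[[24,66,16,29,43],[89,94,69]],"rk":{"dbe":[3,17],"pat":{"c":37,"xuw":48}},"ua":[85]}

Answer: {"j":{"a":[95,27,20,20],"ae":{"q":26,"u":9,"vcw":23},"d":{"ku":7,"v":74,"wx":9},"w":[42,59]},"mw":[[24,66,16,29,43],[89,94,69]],"rk":{"dbe":[3,17],"pat":{"c":37,"xuw":48}},"ua":[85]}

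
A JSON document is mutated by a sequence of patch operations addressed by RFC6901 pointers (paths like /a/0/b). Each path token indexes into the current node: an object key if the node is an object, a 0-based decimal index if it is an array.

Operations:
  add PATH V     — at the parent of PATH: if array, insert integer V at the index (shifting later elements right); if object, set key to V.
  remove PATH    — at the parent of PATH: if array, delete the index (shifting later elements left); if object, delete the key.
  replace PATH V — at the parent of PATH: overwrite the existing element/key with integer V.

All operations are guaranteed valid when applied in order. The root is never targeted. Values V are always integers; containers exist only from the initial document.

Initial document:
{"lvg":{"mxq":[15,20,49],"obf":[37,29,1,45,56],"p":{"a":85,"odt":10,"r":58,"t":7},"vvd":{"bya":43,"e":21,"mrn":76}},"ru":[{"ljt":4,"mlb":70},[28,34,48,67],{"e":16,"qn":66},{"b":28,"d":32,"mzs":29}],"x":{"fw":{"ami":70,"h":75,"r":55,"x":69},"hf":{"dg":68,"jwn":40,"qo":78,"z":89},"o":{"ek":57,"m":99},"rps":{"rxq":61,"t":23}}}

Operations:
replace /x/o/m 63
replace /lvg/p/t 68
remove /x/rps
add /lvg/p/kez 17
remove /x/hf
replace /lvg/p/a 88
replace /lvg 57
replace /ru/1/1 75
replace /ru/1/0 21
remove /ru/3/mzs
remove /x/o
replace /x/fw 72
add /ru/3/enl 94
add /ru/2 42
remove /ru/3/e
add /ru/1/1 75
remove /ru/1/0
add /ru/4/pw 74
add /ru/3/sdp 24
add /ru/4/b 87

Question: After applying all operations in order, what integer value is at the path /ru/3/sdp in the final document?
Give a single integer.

Answer: 24

Derivation:
After op 1 (replace /x/o/m 63): {"lvg":{"mxq":[15,20,49],"obf":[37,29,1,45,56],"p":{"a":85,"odt":10,"r":58,"t":7},"vvd":{"bya":43,"e":21,"mrn":76}},"ru":[{"ljt":4,"mlb":70},[28,34,48,67],{"e":16,"qn":66},{"b":28,"d":32,"mzs":29}],"x":{"fw":{"ami":70,"h":75,"r":55,"x":69},"hf":{"dg":68,"jwn":40,"qo":78,"z":89},"o":{"ek":57,"m":63},"rps":{"rxq":61,"t":23}}}
After op 2 (replace /lvg/p/t 68): {"lvg":{"mxq":[15,20,49],"obf":[37,29,1,45,56],"p":{"a":85,"odt":10,"r":58,"t":68},"vvd":{"bya":43,"e":21,"mrn":76}},"ru":[{"ljt":4,"mlb":70},[28,34,48,67],{"e":16,"qn":66},{"b":28,"d":32,"mzs":29}],"x":{"fw":{"ami":70,"h":75,"r":55,"x":69},"hf":{"dg":68,"jwn":40,"qo":78,"z":89},"o":{"ek":57,"m":63},"rps":{"rxq":61,"t":23}}}
After op 3 (remove /x/rps): {"lvg":{"mxq":[15,20,49],"obf":[37,29,1,45,56],"p":{"a":85,"odt":10,"r":58,"t":68},"vvd":{"bya":43,"e":21,"mrn":76}},"ru":[{"ljt":4,"mlb":70},[28,34,48,67],{"e":16,"qn":66},{"b":28,"d":32,"mzs":29}],"x":{"fw":{"ami":70,"h":75,"r":55,"x":69},"hf":{"dg":68,"jwn":40,"qo":78,"z":89},"o":{"ek":57,"m":63}}}
After op 4 (add /lvg/p/kez 17): {"lvg":{"mxq":[15,20,49],"obf":[37,29,1,45,56],"p":{"a":85,"kez":17,"odt":10,"r":58,"t":68},"vvd":{"bya":43,"e":21,"mrn":76}},"ru":[{"ljt":4,"mlb":70},[28,34,48,67],{"e":16,"qn":66},{"b":28,"d":32,"mzs":29}],"x":{"fw":{"ami":70,"h":75,"r":55,"x":69},"hf":{"dg":68,"jwn":40,"qo":78,"z":89},"o":{"ek":57,"m":63}}}
After op 5 (remove /x/hf): {"lvg":{"mxq":[15,20,49],"obf":[37,29,1,45,56],"p":{"a":85,"kez":17,"odt":10,"r":58,"t":68},"vvd":{"bya":43,"e":21,"mrn":76}},"ru":[{"ljt":4,"mlb":70},[28,34,48,67],{"e":16,"qn":66},{"b":28,"d":32,"mzs":29}],"x":{"fw":{"ami":70,"h":75,"r":55,"x":69},"o":{"ek":57,"m":63}}}
After op 6 (replace /lvg/p/a 88): {"lvg":{"mxq":[15,20,49],"obf":[37,29,1,45,56],"p":{"a":88,"kez":17,"odt":10,"r":58,"t":68},"vvd":{"bya":43,"e":21,"mrn":76}},"ru":[{"ljt":4,"mlb":70},[28,34,48,67],{"e":16,"qn":66},{"b":28,"d":32,"mzs":29}],"x":{"fw":{"ami":70,"h":75,"r":55,"x":69},"o":{"ek":57,"m":63}}}
After op 7 (replace /lvg 57): {"lvg":57,"ru":[{"ljt":4,"mlb":70},[28,34,48,67],{"e":16,"qn":66},{"b":28,"d":32,"mzs":29}],"x":{"fw":{"ami":70,"h":75,"r":55,"x":69},"o":{"ek":57,"m":63}}}
After op 8 (replace /ru/1/1 75): {"lvg":57,"ru":[{"ljt":4,"mlb":70},[28,75,48,67],{"e":16,"qn":66},{"b":28,"d":32,"mzs":29}],"x":{"fw":{"ami":70,"h":75,"r":55,"x":69},"o":{"ek":57,"m":63}}}
After op 9 (replace /ru/1/0 21): {"lvg":57,"ru":[{"ljt":4,"mlb":70},[21,75,48,67],{"e":16,"qn":66},{"b":28,"d":32,"mzs":29}],"x":{"fw":{"ami":70,"h":75,"r":55,"x":69},"o":{"ek":57,"m":63}}}
After op 10 (remove /ru/3/mzs): {"lvg":57,"ru":[{"ljt":4,"mlb":70},[21,75,48,67],{"e":16,"qn":66},{"b":28,"d":32}],"x":{"fw":{"ami":70,"h":75,"r":55,"x":69},"o":{"ek":57,"m":63}}}
After op 11 (remove /x/o): {"lvg":57,"ru":[{"ljt":4,"mlb":70},[21,75,48,67],{"e":16,"qn":66},{"b":28,"d":32}],"x":{"fw":{"ami":70,"h":75,"r":55,"x":69}}}
After op 12 (replace /x/fw 72): {"lvg":57,"ru":[{"ljt":4,"mlb":70},[21,75,48,67],{"e":16,"qn":66},{"b":28,"d":32}],"x":{"fw":72}}
After op 13 (add /ru/3/enl 94): {"lvg":57,"ru":[{"ljt":4,"mlb":70},[21,75,48,67],{"e":16,"qn":66},{"b":28,"d":32,"enl":94}],"x":{"fw":72}}
After op 14 (add /ru/2 42): {"lvg":57,"ru":[{"ljt":4,"mlb":70},[21,75,48,67],42,{"e":16,"qn":66},{"b":28,"d":32,"enl":94}],"x":{"fw":72}}
After op 15 (remove /ru/3/e): {"lvg":57,"ru":[{"ljt":4,"mlb":70},[21,75,48,67],42,{"qn":66},{"b":28,"d":32,"enl":94}],"x":{"fw":72}}
After op 16 (add /ru/1/1 75): {"lvg":57,"ru":[{"ljt":4,"mlb":70},[21,75,75,48,67],42,{"qn":66},{"b":28,"d":32,"enl":94}],"x":{"fw":72}}
After op 17 (remove /ru/1/0): {"lvg":57,"ru":[{"ljt":4,"mlb":70},[75,75,48,67],42,{"qn":66},{"b":28,"d":32,"enl":94}],"x":{"fw":72}}
After op 18 (add /ru/4/pw 74): {"lvg":57,"ru":[{"ljt":4,"mlb":70},[75,75,48,67],42,{"qn":66},{"b":28,"d":32,"enl":94,"pw":74}],"x":{"fw":72}}
After op 19 (add /ru/3/sdp 24): {"lvg":57,"ru":[{"ljt":4,"mlb":70},[75,75,48,67],42,{"qn":66,"sdp":24},{"b":28,"d":32,"enl":94,"pw":74}],"x":{"fw":72}}
After op 20 (add /ru/4/b 87): {"lvg":57,"ru":[{"ljt":4,"mlb":70},[75,75,48,67],42,{"qn":66,"sdp":24},{"b":87,"d":32,"enl":94,"pw":74}],"x":{"fw":72}}
Value at /ru/3/sdp: 24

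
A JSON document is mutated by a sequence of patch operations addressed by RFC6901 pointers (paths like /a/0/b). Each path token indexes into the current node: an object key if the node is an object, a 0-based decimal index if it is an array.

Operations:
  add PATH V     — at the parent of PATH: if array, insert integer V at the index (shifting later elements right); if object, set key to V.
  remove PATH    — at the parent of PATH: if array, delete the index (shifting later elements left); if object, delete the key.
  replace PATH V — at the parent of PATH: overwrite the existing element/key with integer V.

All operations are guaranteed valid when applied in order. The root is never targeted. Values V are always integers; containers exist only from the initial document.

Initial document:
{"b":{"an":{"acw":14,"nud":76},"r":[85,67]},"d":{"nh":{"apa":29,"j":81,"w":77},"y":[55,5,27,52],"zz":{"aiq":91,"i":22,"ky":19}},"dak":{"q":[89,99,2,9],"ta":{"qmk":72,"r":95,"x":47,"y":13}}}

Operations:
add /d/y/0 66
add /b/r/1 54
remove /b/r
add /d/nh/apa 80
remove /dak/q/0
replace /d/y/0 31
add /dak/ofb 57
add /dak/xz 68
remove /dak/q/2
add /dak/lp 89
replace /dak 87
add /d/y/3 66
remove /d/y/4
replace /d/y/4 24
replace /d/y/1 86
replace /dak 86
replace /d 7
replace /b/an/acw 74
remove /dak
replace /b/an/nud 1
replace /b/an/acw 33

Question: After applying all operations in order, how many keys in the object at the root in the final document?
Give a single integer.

Answer: 2

Derivation:
After op 1 (add /d/y/0 66): {"b":{"an":{"acw":14,"nud":76},"r":[85,67]},"d":{"nh":{"apa":29,"j":81,"w":77},"y":[66,55,5,27,52],"zz":{"aiq":91,"i":22,"ky":19}},"dak":{"q":[89,99,2,9],"ta":{"qmk":72,"r":95,"x":47,"y":13}}}
After op 2 (add /b/r/1 54): {"b":{"an":{"acw":14,"nud":76},"r":[85,54,67]},"d":{"nh":{"apa":29,"j":81,"w":77},"y":[66,55,5,27,52],"zz":{"aiq":91,"i":22,"ky":19}},"dak":{"q":[89,99,2,9],"ta":{"qmk":72,"r":95,"x":47,"y":13}}}
After op 3 (remove /b/r): {"b":{"an":{"acw":14,"nud":76}},"d":{"nh":{"apa":29,"j":81,"w":77},"y":[66,55,5,27,52],"zz":{"aiq":91,"i":22,"ky":19}},"dak":{"q":[89,99,2,9],"ta":{"qmk":72,"r":95,"x":47,"y":13}}}
After op 4 (add /d/nh/apa 80): {"b":{"an":{"acw":14,"nud":76}},"d":{"nh":{"apa":80,"j":81,"w":77},"y":[66,55,5,27,52],"zz":{"aiq":91,"i":22,"ky":19}},"dak":{"q":[89,99,2,9],"ta":{"qmk":72,"r":95,"x":47,"y":13}}}
After op 5 (remove /dak/q/0): {"b":{"an":{"acw":14,"nud":76}},"d":{"nh":{"apa":80,"j":81,"w":77},"y":[66,55,5,27,52],"zz":{"aiq":91,"i":22,"ky":19}},"dak":{"q":[99,2,9],"ta":{"qmk":72,"r":95,"x":47,"y":13}}}
After op 6 (replace /d/y/0 31): {"b":{"an":{"acw":14,"nud":76}},"d":{"nh":{"apa":80,"j":81,"w":77},"y":[31,55,5,27,52],"zz":{"aiq":91,"i":22,"ky":19}},"dak":{"q":[99,2,9],"ta":{"qmk":72,"r":95,"x":47,"y":13}}}
After op 7 (add /dak/ofb 57): {"b":{"an":{"acw":14,"nud":76}},"d":{"nh":{"apa":80,"j":81,"w":77},"y":[31,55,5,27,52],"zz":{"aiq":91,"i":22,"ky":19}},"dak":{"ofb":57,"q":[99,2,9],"ta":{"qmk":72,"r":95,"x":47,"y":13}}}
After op 8 (add /dak/xz 68): {"b":{"an":{"acw":14,"nud":76}},"d":{"nh":{"apa":80,"j":81,"w":77},"y":[31,55,5,27,52],"zz":{"aiq":91,"i":22,"ky":19}},"dak":{"ofb":57,"q":[99,2,9],"ta":{"qmk":72,"r":95,"x":47,"y":13},"xz":68}}
After op 9 (remove /dak/q/2): {"b":{"an":{"acw":14,"nud":76}},"d":{"nh":{"apa":80,"j":81,"w":77},"y":[31,55,5,27,52],"zz":{"aiq":91,"i":22,"ky":19}},"dak":{"ofb":57,"q":[99,2],"ta":{"qmk":72,"r":95,"x":47,"y":13},"xz":68}}
After op 10 (add /dak/lp 89): {"b":{"an":{"acw":14,"nud":76}},"d":{"nh":{"apa":80,"j":81,"w":77},"y":[31,55,5,27,52],"zz":{"aiq":91,"i":22,"ky":19}},"dak":{"lp":89,"ofb":57,"q":[99,2],"ta":{"qmk":72,"r":95,"x":47,"y":13},"xz":68}}
After op 11 (replace /dak 87): {"b":{"an":{"acw":14,"nud":76}},"d":{"nh":{"apa":80,"j":81,"w":77},"y":[31,55,5,27,52],"zz":{"aiq":91,"i":22,"ky":19}},"dak":87}
After op 12 (add /d/y/3 66): {"b":{"an":{"acw":14,"nud":76}},"d":{"nh":{"apa":80,"j":81,"w":77},"y":[31,55,5,66,27,52],"zz":{"aiq":91,"i":22,"ky":19}},"dak":87}
After op 13 (remove /d/y/4): {"b":{"an":{"acw":14,"nud":76}},"d":{"nh":{"apa":80,"j":81,"w":77},"y":[31,55,5,66,52],"zz":{"aiq":91,"i":22,"ky":19}},"dak":87}
After op 14 (replace /d/y/4 24): {"b":{"an":{"acw":14,"nud":76}},"d":{"nh":{"apa":80,"j":81,"w":77},"y":[31,55,5,66,24],"zz":{"aiq":91,"i":22,"ky":19}},"dak":87}
After op 15 (replace /d/y/1 86): {"b":{"an":{"acw":14,"nud":76}},"d":{"nh":{"apa":80,"j":81,"w":77},"y":[31,86,5,66,24],"zz":{"aiq":91,"i":22,"ky":19}},"dak":87}
After op 16 (replace /dak 86): {"b":{"an":{"acw":14,"nud":76}},"d":{"nh":{"apa":80,"j":81,"w":77},"y":[31,86,5,66,24],"zz":{"aiq":91,"i":22,"ky":19}},"dak":86}
After op 17 (replace /d 7): {"b":{"an":{"acw":14,"nud":76}},"d":7,"dak":86}
After op 18 (replace /b/an/acw 74): {"b":{"an":{"acw":74,"nud":76}},"d":7,"dak":86}
After op 19 (remove /dak): {"b":{"an":{"acw":74,"nud":76}},"d":7}
After op 20 (replace /b/an/nud 1): {"b":{"an":{"acw":74,"nud":1}},"d":7}
After op 21 (replace /b/an/acw 33): {"b":{"an":{"acw":33,"nud":1}},"d":7}
Size at the root: 2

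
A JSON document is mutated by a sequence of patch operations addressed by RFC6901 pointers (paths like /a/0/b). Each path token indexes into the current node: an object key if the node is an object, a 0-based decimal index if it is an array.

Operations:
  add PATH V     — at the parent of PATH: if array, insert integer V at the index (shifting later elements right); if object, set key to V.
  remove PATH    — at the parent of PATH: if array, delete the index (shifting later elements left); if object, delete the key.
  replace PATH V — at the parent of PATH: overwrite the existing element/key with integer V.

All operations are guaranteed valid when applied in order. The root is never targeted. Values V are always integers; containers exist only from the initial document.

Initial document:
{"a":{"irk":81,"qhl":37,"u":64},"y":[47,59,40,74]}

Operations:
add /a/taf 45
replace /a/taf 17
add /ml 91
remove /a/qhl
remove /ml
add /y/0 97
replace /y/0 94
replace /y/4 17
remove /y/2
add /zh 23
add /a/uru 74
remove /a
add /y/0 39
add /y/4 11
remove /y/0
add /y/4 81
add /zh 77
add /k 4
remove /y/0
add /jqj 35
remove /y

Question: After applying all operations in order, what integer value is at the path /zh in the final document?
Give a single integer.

After op 1 (add /a/taf 45): {"a":{"irk":81,"qhl":37,"taf":45,"u":64},"y":[47,59,40,74]}
After op 2 (replace /a/taf 17): {"a":{"irk":81,"qhl":37,"taf":17,"u":64},"y":[47,59,40,74]}
After op 3 (add /ml 91): {"a":{"irk":81,"qhl":37,"taf":17,"u":64},"ml":91,"y":[47,59,40,74]}
After op 4 (remove /a/qhl): {"a":{"irk":81,"taf":17,"u":64},"ml":91,"y":[47,59,40,74]}
After op 5 (remove /ml): {"a":{"irk":81,"taf":17,"u":64},"y":[47,59,40,74]}
After op 6 (add /y/0 97): {"a":{"irk":81,"taf":17,"u":64},"y":[97,47,59,40,74]}
After op 7 (replace /y/0 94): {"a":{"irk":81,"taf":17,"u":64},"y":[94,47,59,40,74]}
After op 8 (replace /y/4 17): {"a":{"irk":81,"taf":17,"u":64},"y":[94,47,59,40,17]}
After op 9 (remove /y/2): {"a":{"irk":81,"taf":17,"u":64},"y":[94,47,40,17]}
After op 10 (add /zh 23): {"a":{"irk":81,"taf":17,"u":64},"y":[94,47,40,17],"zh":23}
After op 11 (add /a/uru 74): {"a":{"irk":81,"taf":17,"u":64,"uru":74},"y":[94,47,40,17],"zh":23}
After op 12 (remove /a): {"y":[94,47,40,17],"zh":23}
After op 13 (add /y/0 39): {"y":[39,94,47,40,17],"zh":23}
After op 14 (add /y/4 11): {"y":[39,94,47,40,11,17],"zh":23}
After op 15 (remove /y/0): {"y":[94,47,40,11,17],"zh":23}
After op 16 (add /y/4 81): {"y":[94,47,40,11,81,17],"zh":23}
After op 17 (add /zh 77): {"y":[94,47,40,11,81,17],"zh":77}
After op 18 (add /k 4): {"k":4,"y":[94,47,40,11,81,17],"zh":77}
After op 19 (remove /y/0): {"k":4,"y":[47,40,11,81,17],"zh":77}
After op 20 (add /jqj 35): {"jqj":35,"k":4,"y":[47,40,11,81,17],"zh":77}
After op 21 (remove /y): {"jqj":35,"k":4,"zh":77}
Value at /zh: 77

Answer: 77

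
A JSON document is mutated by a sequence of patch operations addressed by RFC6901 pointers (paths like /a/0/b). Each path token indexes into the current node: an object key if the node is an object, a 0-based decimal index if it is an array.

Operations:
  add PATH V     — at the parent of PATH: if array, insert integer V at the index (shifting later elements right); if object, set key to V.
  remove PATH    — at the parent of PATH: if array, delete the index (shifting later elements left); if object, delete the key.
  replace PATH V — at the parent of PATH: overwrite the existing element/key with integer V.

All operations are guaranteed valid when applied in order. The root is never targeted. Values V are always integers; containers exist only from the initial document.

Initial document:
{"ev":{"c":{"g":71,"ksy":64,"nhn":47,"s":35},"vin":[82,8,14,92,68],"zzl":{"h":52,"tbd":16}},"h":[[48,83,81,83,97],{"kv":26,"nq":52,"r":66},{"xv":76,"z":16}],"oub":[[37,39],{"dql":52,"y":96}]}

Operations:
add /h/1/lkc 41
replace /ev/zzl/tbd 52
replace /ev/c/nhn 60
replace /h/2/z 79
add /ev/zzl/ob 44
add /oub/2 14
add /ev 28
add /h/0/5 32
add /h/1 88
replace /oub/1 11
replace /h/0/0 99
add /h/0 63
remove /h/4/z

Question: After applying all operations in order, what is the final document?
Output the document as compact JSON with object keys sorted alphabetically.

After op 1 (add /h/1/lkc 41): {"ev":{"c":{"g":71,"ksy":64,"nhn":47,"s":35},"vin":[82,8,14,92,68],"zzl":{"h":52,"tbd":16}},"h":[[48,83,81,83,97],{"kv":26,"lkc":41,"nq":52,"r":66},{"xv":76,"z":16}],"oub":[[37,39],{"dql":52,"y":96}]}
After op 2 (replace /ev/zzl/tbd 52): {"ev":{"c":{"g":71,"ksy":64,"nhn":47,"s":35},"vin":[82,8,14,92,68],"zzl":{"h":52,"tbd":52}},"h":[[48,83,81,83,97],{"kv":26,"lkc":41,"nq":52,"r":66},{"xv":76,"z":16}],"oub":[[37,39],{"dql":52,"y":96}]}
After op 3 (replace /ev/c/nhn 60): {"ev":{"c":{"g":71,"ksy":64,"nhn":60,"s":35},"vin":[82,8,14,92,68],"zzl":{"h":52,"tbd":52}},"h":[[48,83,81,83,97],{"kv":26,"lkc":41,"nq":52,"r":66},{"xv":76,"z":16}],"oub":[[37,39],{"dql":52,"y":96}]}
After op 4 (replace /h/2/z 79): {"ev":{"c":{"g":71,"ksy":64,"nhn":60,"s":35},"vin":[82,8,14,92,68],"zzl":{"h":52,"tbd":52}},"h":[[48,83,81,83,97],{"kv":26,"lkc":41,"nq":52,"r":66},{"xv":76,"z":79}],"oub":[[37,39],{"dql":52,"y":96}]}
After op 5 (add /ev/zzl/ob 44): {"ev":{"c":{"g":71,"ksy":64,"nhn":60,"s":35},"vin":[82,8,14,92,68],"zzl":{"h":52,"ob":44,"tbd":52}},"h":[[48,83,81,83,97],{"kv":26,"lkc":41,"nq":52,"r":66},{"xv":76,"z":79}],"oub":[[37,39],{"dql":52,"y":96}]}
After op 6 (add /oub/2 14): {"ev":{"c":{"g":71,"ksy":64,"nhn":60,"s":35},"vin":[82,8,14,92,68],"zzl":{"h":52,"ob":44,"tbd":52}},"h":[[48,83,81,83,97],{"kv":26,"lkc":41,"nq":52,"r":66},{"xv":76,"z":79}],"oub":[[37,39],{"dql":52,"y":96},14]}
After op 7 (add /ev 28): {"ev":28,"h":[[48,83,81,83,97],{"kv":26,"lkc":41,"nq":52,"r":66},{"xv":76,"z":79}],"oub":[[37,39],{"dql":52,"y":96},14]}
After op 8 (add /h/0/5 32): {"ev":28,"h":[[48,83,81,83,97,32],{"kv":26,"lkc":41,"nq":52,"r":66},{"xv":76,"z":79}],"oub":[[37,39],{"dql":52,"y":96},14]}
After op 9 (add /h/1 88): {"ev":28,"h":[[48,83,81,83,97,32],88,{"kv":26,"lkc":41,"nq":52,"r":66},{"xv":76,"z":79}],"oub":[[37,39],{"dql":52,"y":96},14]}
After op 10 (replace /oub/1 11): {"ev":28,"h":[[48,83,81,83,97,32],88,{"kv":26,"lkc":41,"nq":52,"r":66},{"xv":76,"z":79}],"oub":[[37,39],11,14]}
After op 11 (replace /h/0/0 99): {"ev":28,"h":[[99,83,81,83,97,32],88,{"kv":26,"lkc":41,"nq":52,"r":66},{"xv":76,"z":79}],"oub":[[37,39],11,14]}
After op 12 (add /h/0 63): {"ev":28,"h":[63,[99,83,81,83,97,32],88,{"kv":26,"lkc":41,"nq":52,"r":66},{"xv":76,"z":79}],"oub":[[37,39],11,14]}
After op 13 (remove /h/4/z): {"ev":28,"h":[63,[99,83,81,83,97,32],88,{"kv":26,"lkc":41,"nq":52,"r":66},{"xv":76}],"oub":[[37,39],11,14]}

Answer: {"ev":28,"h":[63,[99,83,81,83,97,32],88,{"kv":26,"lkc":41,"nq":52,"r":66},{"xv":76}],"oub":[[37,39],11,14]}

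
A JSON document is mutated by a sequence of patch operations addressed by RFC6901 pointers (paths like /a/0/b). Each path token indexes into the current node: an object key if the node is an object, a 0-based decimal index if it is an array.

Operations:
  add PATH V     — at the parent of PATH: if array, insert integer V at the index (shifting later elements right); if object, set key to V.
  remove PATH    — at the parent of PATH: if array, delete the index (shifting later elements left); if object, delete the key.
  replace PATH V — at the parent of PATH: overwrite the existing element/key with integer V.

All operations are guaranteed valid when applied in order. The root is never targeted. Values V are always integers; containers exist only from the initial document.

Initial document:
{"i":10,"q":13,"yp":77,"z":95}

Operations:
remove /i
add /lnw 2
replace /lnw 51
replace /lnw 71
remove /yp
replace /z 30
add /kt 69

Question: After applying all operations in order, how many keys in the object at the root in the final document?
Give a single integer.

After op 1 (remove /i): {"q":13,"yp":77,"z":95}
After op 2 (add /lnw 2): {"lnw":2,"q":13,"yp":77,"z":95}
After op 3 (replace /lnw 51): {"lnw":51,"q":13,"yp":77,"z":95}
After op 4 (replace /lnw 71): {"lnw":71,"q":13,"yp":77,"z":95}
After op 5 (remove /yp): {"lnw":71,"q":13,"z":95}
After op 6 (replace /z 30): {"lnw":71,"q":13,"z":30}
After op 7 (add /kt 69): {"kt":69,"lnw":71,"q":13,"z":30}
Size at the root: 4

Answer: 4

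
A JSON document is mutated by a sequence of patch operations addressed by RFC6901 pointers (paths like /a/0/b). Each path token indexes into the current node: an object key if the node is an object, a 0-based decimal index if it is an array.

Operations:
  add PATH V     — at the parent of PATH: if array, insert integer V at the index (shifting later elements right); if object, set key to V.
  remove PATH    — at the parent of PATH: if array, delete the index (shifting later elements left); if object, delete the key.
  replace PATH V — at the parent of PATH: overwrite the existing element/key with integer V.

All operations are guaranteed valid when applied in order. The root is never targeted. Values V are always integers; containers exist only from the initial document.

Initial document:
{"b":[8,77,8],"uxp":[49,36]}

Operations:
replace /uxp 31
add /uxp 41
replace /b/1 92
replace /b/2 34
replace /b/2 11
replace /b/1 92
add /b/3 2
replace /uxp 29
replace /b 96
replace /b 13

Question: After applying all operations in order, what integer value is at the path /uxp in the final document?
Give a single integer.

Answer: 29

Derivation:
After op 1 (replace /uxp 31): {"b":[8,77,8],"uxp":31}
After op 2 (add /uxp 41): {"b":[8,77,8],"uxp":41}
After op 3 (replace /b/1 92): {"b":[8,92,8],"uxp":41}
After op 4 (replace /b/2 34): {"b":[8,92,34],"uxp":41}
After op 5 (replace /b/2 11): {"b":[8,92,11],"uxp":41}
After op 6 (replace /b/1 92): {"b":[8,92,11],"uxp":41}
After op 7 (add /b/3 2): {"b":[8,92,11,2],"uxp":41}
After op 8 (replace /uxp 29): {"b":[8,92,11,2],"uxp":29}
After op 9 (replace /b 96): {"b":96,"uxp":29}
After op 10 (replace /b 13): {"b":13,"uxp":29}
Value at /uxp: 29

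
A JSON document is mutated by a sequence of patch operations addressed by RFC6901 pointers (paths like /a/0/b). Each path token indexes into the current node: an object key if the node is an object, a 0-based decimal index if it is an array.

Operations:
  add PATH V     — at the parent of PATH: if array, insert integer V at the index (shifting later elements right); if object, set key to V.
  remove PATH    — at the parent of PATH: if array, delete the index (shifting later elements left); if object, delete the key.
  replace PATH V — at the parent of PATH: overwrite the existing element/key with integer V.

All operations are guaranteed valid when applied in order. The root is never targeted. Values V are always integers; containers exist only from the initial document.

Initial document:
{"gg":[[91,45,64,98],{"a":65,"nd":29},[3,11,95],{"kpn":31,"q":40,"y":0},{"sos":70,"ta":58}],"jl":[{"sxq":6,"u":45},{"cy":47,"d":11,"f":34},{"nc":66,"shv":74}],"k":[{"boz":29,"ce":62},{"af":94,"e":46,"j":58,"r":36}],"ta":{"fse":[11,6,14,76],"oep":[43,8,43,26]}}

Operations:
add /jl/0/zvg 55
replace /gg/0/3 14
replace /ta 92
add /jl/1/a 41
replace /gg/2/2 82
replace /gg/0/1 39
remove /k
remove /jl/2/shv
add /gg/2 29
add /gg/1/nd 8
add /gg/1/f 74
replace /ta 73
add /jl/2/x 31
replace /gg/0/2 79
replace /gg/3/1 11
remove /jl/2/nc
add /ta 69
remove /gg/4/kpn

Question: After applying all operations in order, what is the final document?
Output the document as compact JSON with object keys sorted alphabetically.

After op 1 (add /jl/0/zvg 55): {"gg":[[91,45,64,98],{"a":65,"nd":29},[3,11,95],{"kpn":31,"q":40,"y":0},{"sos":70,"ta":58}],"jl":[{"sxq":6,"u":45,"zvg":55},{"cy":47,"d":11,"f":34},{"nc":66,"shv":74}],"k":[{"boz":29,"ce":62},{"af":94,"e":46,"j":58,"r":36}],"ta":{"fse":[11,6,14,76],"oep":[43,8,43,26]}}
After op 2 (replace /gg/0/3 14): {"gg":[[91,45,64,14],{"a":65,"nd":29},[3,11,95],{"kpn":31,"q":40,"y":0},{"sos":70,"ta":58}],"jl":[{"sxq":6,"u":45,"zvg":55},{"cy":47,"d":11,"f":34},{"nc":66,"shv":74}],"k":[{"boz":29,"ce":62},{"af":94,"e":46,"j":58,"r":36}],"ta":{"fse":[11,6,14,76],"oep":[43,8,43,26]}}
After op 3 (replace /ta 92): {"gg":[[91,45,64,14],{"a":65,"nd":29},[3,11,95],{"kpn":31,"q":40,"y":0},{"sos":70,"ta":58}],"jl":[{"sxq":6,"u":45,"zvg":55},{"cy":47,"d":11,"f":34},{"nc":66,"shv":74}],"k":[{"boz":29,"ce":62},{"af":94,"e":46,"j":58,"r":36}],"ta":92}
After op 4 (add /jl/1/a 41): {"gg":[[91,45,64,14],{"a":65,"nd":29},[3,11,95],{"kpn":31,"q":40,"y":0},{"sos":70,"ta":58}],"jl":[{"sxq":6,"u":45,"zvg":55},{"a":41,"cy":47,"d":11,"f":34},{"nc":66,"shv":74}],"k":[{"boz":29,"ce":62},{"af":94,"e":46,"j":58,"r":36}],"ta":92}
After op 5 (replace /gg/2/2 82): {"gg":[[91,45,64,14],{"a":65,"nd":29},[3,11,82],{"kpn":31,"q":40,"y":0},{"sos":70,"ta":58}],"jl":[{"sxq":6,"u":45,"zvg":55},{"a":41,"cy":47,"d":11,"f":34},{"nc":66,"shv":74}],"k":[{"boz":29,"ce":62},{"af":94,"e":46,"j":58,"r":36}],"ta":92}
After op 6 (replace /gg/0/1 39): {"gg":[[91,39,64,14],{"a":65,"nd":29},[3,11,82],{"kpn":31,"q":40,"y":0},{"sos":70,"ta":58}],"jl":[{"sxq":6,"u":45,"zvg":55},{"a":41,"cy":47,"d":11,"f":34},{"nc":66,"shv":74}],"k":[{"boz":29,"ce":62},{"af":94,"e":46,"j":58,"r":36}],"ta":92}
After op 7 (remove /k): {"gg":[[91,39,64,14],{"a":65,"nd":29},[3,11,82],{"kpn":31,"q":40,"y":0},{"sos":70,"ta":58}],"jl":[{"sxq":6,"u":45,"zvg":55},{"a":41,"cy":47,"d":11,"f":34},{"nc":66,"shv":74}],"ta":92}
After op 8 (remove /jl/2/shv): {"gg":[[91,39,64,14],{"a":65,"nd":29},[3,11,82],{"kpn":31,"q":40,"y":0},{"sos":70,"ta":58}],"jl":[{"sxq":6,"u":45,"zvg":55},{"a":41,"cy":47,"d":11,"f":34},{"nc":66}],"ta":92}
After op 9 (add /gg/2 29): {"gg":[[91,39,64,14],{"a":65,"nd":29},29,[3,11,82],{"kpn":31,"q":40,"y":0},{"sos":70,"ta":58}],"jl":[{"sxq":6,"u":45,"zvg":55},{"a":41,"cy":47,"d":11,"f":34},{"nc":66}],"ta":92}
After op 10 (add /gg/1/nd 8): {"gg":[[91,39,64,14],{"a":65,"nd":8},29,[3,11,82],{"kpn":31,"q":40,"y":0},{"sos":70,"ta":58}],"jl":[{"sxq":6,"u":45,"zvg":55},{"a":41,"cy":47,"d":11,"f":34},{"nc":66}],"ta":92}
After op 11 (add /gg/1/f 74): {"gg":[[91,39,64,14],{"a":65,"f":74,"nd":8},29,[3,11,82],{"kpn":31,"q":40,"y":0},{"sos":70,"ta":58}],"jl":[{"sxq":6,"u":45,"zvg":55},{"a":41,"cy":47,"d":11,"f":34},{"nc":66}],"ta":92}
After op 12 (replace /ta 73): {"gg":[[91,39,64,14],{"a":65,"f":74,"nd":8},29,[3,11,82],{"kpn":31,"q":40,"y":0},{"sos":70,"ta":58}],"jl":[{"sxq":6,"u":45,"zvg":55},{"a":41,"cy":47,"d":11,"f":34},{"nc":66}],"ta":73}
After op 13 (add /jl/2/x 31): {"gg":[[91,39,64,14],{"a":65,"f":74,"nd":8},29,[3,11,82],{"kpn":31,"q":40,"y":0},{"sos":70,"ta":58}],"jl":[{"sxq":6,"u":45,"zvg":55},{"a":41,"cy":47,"d":11,"f":34},{"nc":66,"x":31}],"ta":73}
After op 14 (replace /gg/0/2 79): {"gg":[[91,39,79,14],{"a":65,"f":74,"nd":8},29,[3,11,82],{"kpn":31,"q":40,"y":0},{"sos":70,"ta":58}],"jl":[{"sxq":6,"u":45,"zvg":55},{"a":41,"cy":47,"d":11,"f":34},{"nc":66,"x":31}],"ta":73}
After op 15 (replace /gg/3/1 11): {"gg":[[91,39,79,14],{"a":65,"f":74,"nd":8},29,[3,11,82],{"kpn":31,"q":40,"y":0},{"sos":70,"ta":58}],"jl":[{"sxq":6,"u":45,"zvg":55},{"a":41,"cy":47,"d":11,"f":34},{"nc":66,"x":31}],"ta":73}
After op 16 (remove /jl/2/nc): {"gg":[[91,39,79,14],{"a":65,"f":74,"nd":8},29,[3,11,82],{"kpn":31,"q":40,"y":0},{"sos":70,"ta":58}],"jl":[{"sxq":6,"u":45,"zvg":55},{"a":41,"cy":47,"d":11,"f":34},{"x":31}],"ta":73}
After op 17 (add /ta 69): {"gg":[[91,39,79,14],{"a":65,"f":74,"nd":8},29,[3,11,82],{"kpn":31,"q":40,"y":0},{"sos":70,"ta":58}],"jl":[{"sxq":6,"u":45,"zvg":55},{"a":41,"cy":47,"d":11,"f":34},{"x":31}],"ta":69}
After op 18 (remove /gg/4/kpn): {"gg":[[91,39,79,14],{"a":65,"f":74,"nd":8},29,[3,11,82],{"q":40,"y":0},{"sos":70,"ta":58}],"jl":[{"sxq":6,"u":45,"zvg":55},{"a":41,"cy":47,"d":11,"f":34},{"x":31}],"ta":69}

Answer: {"gg":[[91,39,79,14],{"a":65,"f":74,"nd":8},29,[3,11,82],{"q":40,"y":0},{"sos":70,"ta":58}],"jl":[{"sxq":6,"u":45,"zvg":55},{"a":41,"cy":47,"d":11,"f":34},{"x":31}],"ta":69}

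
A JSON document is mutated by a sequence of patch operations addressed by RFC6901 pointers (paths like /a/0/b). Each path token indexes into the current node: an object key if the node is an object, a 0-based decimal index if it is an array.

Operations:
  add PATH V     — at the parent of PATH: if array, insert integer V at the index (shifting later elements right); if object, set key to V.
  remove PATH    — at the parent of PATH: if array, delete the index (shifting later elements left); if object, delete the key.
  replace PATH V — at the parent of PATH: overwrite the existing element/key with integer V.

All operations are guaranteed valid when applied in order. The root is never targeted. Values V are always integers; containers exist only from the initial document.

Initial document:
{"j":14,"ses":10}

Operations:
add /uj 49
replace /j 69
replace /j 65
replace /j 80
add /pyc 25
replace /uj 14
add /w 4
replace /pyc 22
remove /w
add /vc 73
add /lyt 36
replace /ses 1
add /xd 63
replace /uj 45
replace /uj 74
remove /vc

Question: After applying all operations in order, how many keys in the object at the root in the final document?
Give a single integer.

Answer: 6

Derivation:
After op 1 (add /uj 49): {"j":14,"ses":10,"uj":49}
After op 2 (replace /j 69): {"j":69,"ses":10,"uj":49}
After op 3 (replace /j 65): {"j":65,"ses":10,"uj":49}
After op 4 (replace /j 80): {"j":80,"ses":10,"uj":49}
After op 5 (add /pyc 25): {"j":80,"pyc":25,"ses":10,"uj":49}
After op 6 (replace /uj 14): {"j":80,"pyc":25,"ses":10,"uj":14}
After op 7 (add /w 4): {"j":80,"pyc":25,"ses":10,"uj":14,"w":4}
After op 8 (replace /pyc 22): {"j":80,"pyc":22,"ses":10,"uj":14,"w":4}
After op 9 (remove /w): {"j":80,"pyc":22,"ses":10,"uj":14}
After op 10 (add /vc 73): {"j":80,"pyc":22,"ses":10,"uj":14,"vc":73}
After op 11 (add /lyt 36): {"j":80,"lyt":36,"pyc":22,"ses":10,"uj":14,"vc":73}
After op 12 (replace /ses 1): {"j":80,"lyt":36,"pyc":22,"ses":1,"uj":14,"vc":73}
After op 13 (add /xd 63): {"j":80,"lyt":36,"pyc":22,"ses":1,"uj":14,"vc":73,"xd":63}
After op 14 (replace /uj 45): {"j":80,"lyt":36,"pyc":22,"ses":1,"uj":45,"vc":73,"xd":63}
After op 15 (replace /uj 74): {"j":80,"lyt":36,"pyc":22,"ses":1,"uj":74,"vc":73,"xd":63}
After op 16 (remove /vc): {"j":80,"lyt":36,"pyc":22,"ses":1,"uj":74,"xd":63}
Size at the root: 6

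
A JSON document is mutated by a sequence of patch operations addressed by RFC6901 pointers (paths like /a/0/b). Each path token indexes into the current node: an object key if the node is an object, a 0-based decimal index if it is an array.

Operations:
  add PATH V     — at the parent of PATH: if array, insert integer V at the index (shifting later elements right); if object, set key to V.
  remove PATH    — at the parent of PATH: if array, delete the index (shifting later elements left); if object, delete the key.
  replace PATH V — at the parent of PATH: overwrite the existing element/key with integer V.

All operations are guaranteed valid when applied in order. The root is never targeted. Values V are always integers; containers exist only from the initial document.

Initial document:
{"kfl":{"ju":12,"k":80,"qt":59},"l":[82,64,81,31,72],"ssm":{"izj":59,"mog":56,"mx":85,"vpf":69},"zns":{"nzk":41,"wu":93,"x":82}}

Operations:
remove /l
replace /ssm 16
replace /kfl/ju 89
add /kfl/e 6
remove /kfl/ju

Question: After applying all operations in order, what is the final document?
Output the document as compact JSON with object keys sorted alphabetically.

After op 1 (remove /l): {"kfl":{"ju":12,"k":80,"qt":59},"ssm":{"izj":59,"mog":56,"mx":85,"vpf":69},"zns":{"nzk":41,"wu":93,"x":82}}
After op 2 (replace /ssm 16): {"kfl":{"ju":12,"k":80,"qt":59},"ssm":16,"zns":{"nzk":41,"wu":93,"x":82}}
After op 3 (replace /kfl/ju 89): {"kfl":{"ju":89,"k":80,"qt":59},"ssm":16,"zns":{"nzk":41,"wu":93,"x":82}}
After op 4 (add /kfl/e 6): {"kfl":{"e":6,"ju":89,"k":80,"qt":59},"ssm":16,"zns":{"nzk":41,"wu":93,"x":82}}
After op 5 (remove /kfl/ju): {"kfl":{"e":6,"k":80,"qt":59},"ssm":16,"zns":{"nzk":41,"wu":93,"x":82}}

Answer: {"kfl":{"e":6,"k":80,"qt":59},"ssm":16,"zns":{"nzk":41,"wu":93,"x":82}}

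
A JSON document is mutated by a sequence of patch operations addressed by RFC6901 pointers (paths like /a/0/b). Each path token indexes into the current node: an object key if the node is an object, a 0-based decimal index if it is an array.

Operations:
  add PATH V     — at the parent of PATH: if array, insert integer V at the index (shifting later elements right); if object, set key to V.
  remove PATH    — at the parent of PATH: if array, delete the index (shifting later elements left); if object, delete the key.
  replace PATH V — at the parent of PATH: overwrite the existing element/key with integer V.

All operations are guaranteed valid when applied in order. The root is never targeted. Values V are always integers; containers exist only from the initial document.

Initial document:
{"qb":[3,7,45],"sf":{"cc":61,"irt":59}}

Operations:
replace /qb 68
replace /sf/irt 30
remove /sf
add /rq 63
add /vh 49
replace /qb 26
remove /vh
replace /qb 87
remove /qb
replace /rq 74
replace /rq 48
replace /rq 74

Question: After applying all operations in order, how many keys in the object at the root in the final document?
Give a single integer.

Answer: 1

Derivation:
After op 1 (replace /qb 68): {"qb":68,"sf":{"cc":61,"irt":59}}
After op 2 (replace /sf/irt 30): {"qb":68,"sf":{"cc":61,"irt":30}}
After op 3 (remove /sf): {"qb":68}
After op 4 (add /rq 63): {"qb":68,"rq":63}
After op 5 (add /vh 49): {"qb":68,"rq":63,"vh":49}
After op 6 (replace /qb 26): {"qb":26,"rq":63,"vh":49}
After op 7 (remove /vh): {"qb":26,"rq":63}
After op 8 (replace /qb 87): {"qb":87,"rq":63}
After op 9 (remove /qb): {"rq":63}
After op 10 (replace /rq 74): {"rq":74}
After op 11 (replace /rq 48): {"rq":48}
After op 12 (replace /rq 74): {"rq":74}
Size at the root: 1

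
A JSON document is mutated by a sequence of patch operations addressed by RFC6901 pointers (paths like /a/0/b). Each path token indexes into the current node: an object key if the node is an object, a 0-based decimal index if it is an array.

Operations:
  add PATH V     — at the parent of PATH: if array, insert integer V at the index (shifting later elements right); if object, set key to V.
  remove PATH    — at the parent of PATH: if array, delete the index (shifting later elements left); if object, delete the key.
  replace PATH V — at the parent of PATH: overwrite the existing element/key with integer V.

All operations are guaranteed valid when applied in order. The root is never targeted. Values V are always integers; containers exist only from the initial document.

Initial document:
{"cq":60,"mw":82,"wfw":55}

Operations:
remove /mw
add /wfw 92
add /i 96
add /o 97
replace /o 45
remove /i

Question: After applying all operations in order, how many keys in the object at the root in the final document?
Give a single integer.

Answer: 3

Derivation:
After op 1 (remove /mw): {"cq":60,"wfw":55}
After op 2 (add /wfw 92): {"cq":60,"wfw":92}
After op 3 (add /i 96): {"cq":60,"i":96,"wfw":92}
After op 4 (add /o 97): {"cq":60,"i":96,"o":97,"wfw":92}
After op 5 (replace /o 45): {"cq":60,"i":96,"o":45,"wfw":92}
After op 6 (remove /i): {"cq":60,"o":45,"wfw":92}
Size at the root: 3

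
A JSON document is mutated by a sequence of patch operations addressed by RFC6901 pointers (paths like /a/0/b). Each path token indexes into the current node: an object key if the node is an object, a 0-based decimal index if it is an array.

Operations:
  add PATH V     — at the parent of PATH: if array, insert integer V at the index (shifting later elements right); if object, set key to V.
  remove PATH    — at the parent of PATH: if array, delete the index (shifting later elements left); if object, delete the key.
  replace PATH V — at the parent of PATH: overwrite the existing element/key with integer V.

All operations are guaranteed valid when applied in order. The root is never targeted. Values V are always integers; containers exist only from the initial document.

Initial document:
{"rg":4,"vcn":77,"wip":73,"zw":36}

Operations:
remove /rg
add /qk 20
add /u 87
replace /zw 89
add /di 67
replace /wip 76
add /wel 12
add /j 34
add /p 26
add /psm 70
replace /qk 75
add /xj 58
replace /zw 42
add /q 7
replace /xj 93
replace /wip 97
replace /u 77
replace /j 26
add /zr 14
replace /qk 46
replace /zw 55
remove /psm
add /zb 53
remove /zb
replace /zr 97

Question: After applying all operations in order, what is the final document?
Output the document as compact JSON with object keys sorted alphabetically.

Answer: {"di":67,"j":26,"p":26,"q":7,"qk":46,"u":77,"vcn":77,"wel":12,"wip":97,"xj":93,"zr":97,"zw":55}

Derivation:
After op 1 (remove /rg): {"vcn":77,"wip":73,"zw":36}
After op 2 (add /qk 20): {"qk":20,"vcn":77,"wip":73,"zw":36}
After op 3 (add /u 87): {"qk":20,"u":87,"vcn":77,"wip":73,"zw":36}
After op 4 (replace /zw 89): {"qk":20,"u":87,"vcn":77,"wip":73,"zw":89}
After op 5 (add /di 67): {"di":67,"qk":20,"u":87,"vcn":77,"wip":73,"zw":89}
After op 6 (replace /wip 76): {"di":67,"qk":20,"u":87,"vcn":77,"wip":76,"zw":89}
After op 7 (add /wel 12): {"di":67,"qk":20,"u":87,"vcn":77,"wel":12,"wip":76,"zw":89}
After op 8 (add /j 34): {"di":67,"j":34,"qk":20,"u":87,"vcn":77,"wel":12,"wip":76,"zw":89}
After op 9 (add /p 26): {"di":67,"j":34,"p":26,"qk":20,"u":87,"vcn":77,"wel":12,"wip":76,"zw":89}
After op 10 (add /psm 70): {"di":67,"j":34,"p":26,"psm":70,"qk":20,"u":87,"vcn":77,"wel":12,"wip":76,"zw":89}
After op 11 (replace /qk 75): {"di":67,"j":34,"p":26,"psm":70,"qk":75,"u":87,"vcn":77,"wel":12,"wip":76,"zw":89}
After op 12 (add /xj 58): {"di":67,"j":34,"p":26,"psm":70,"qk":75,"u":87,"vcn":77,"wel":12,"wip":76,"xj":58,"zw":89}
After op 13 (replace /zw 42): {"di":67,"j":34,"p":26,"psm":70,"qk":75,"u":87,"vcn":77,"wel":12,"wip":76,"xj":58,"zw":42}
After op 14 (add /q 7): {"di":67,"j":34,"p":26,"psm":70,"q":7,"qk":75,"u":87,"vcn":77,"wel":12,"wip":76,"xj":58,"zw":42}
After op 15 (replace /xj 93): {"di":67,"j":34,"p":26,"psm":70,"q":7,"qk":75,"u":87,"vcn":77,"wel":12,"wip":76,"xj":93,"zw":42}
After op 16 (replace /wip 97): {"di":67,"j":34,"p":26,"psm":70,"q":7,"qk":75,"u":87,"vcn":77,"wel":12,"wip":97,"xj":93,"zw":42}
After op 17 (replace /u 77): {"di":67,"j":34,"p":26,"psm":70,"q":7,"qk":75,"u":77,"vcn":77,"wel":12,"wip":97,"xj":93,"zw":42}
After op 18 (replace /j 26): {"di":67,"j":26,"p":26,"psm":70,"q":7,"qk":75,"u":77,"vcn":77,"wel":12,"wip":97,"xj":93,"zw":42}
After op 19 (add /zr 14): {"di":67,"j":26,"p":26,"psm":70,"q":7,"qk":75,"u":77,"vcn":77,"wel":12,"wip":97,"xj":93,"zr":14,"zw":42}
After op 20 (replace /qk 46): {"di":67,"j":26,"p":26,"psm":70,"q":7,"qk":46,"u":77,"vcn":77,"wel":12,"wip":97,"xj":93,"zr":14,"zw":42}
After op 21 (replace /zw 55): {"di":67,"j":26,"p":26,"psm":70,"q":7,"qk":46,"u":77,"vcn":77,"wel":12,"wip":97,"xj":93,"zr":14,"zw":55}
After op 22 (remove /psm): {"di":67,"j":26,"p":26,"q":7,"qk":46,"u":77,"vcn":77,"wel":12,"wip":97,"xj":93,"zr":14,"zw":55}
After op 23 (add /zb 53): {"di":67,"j":26,"p":26,"q":7,"qk":46,"u":77,"vcn":77,"wel":12,"wip":97,"xj":93,"zb":53,"zr":14,"zw":55}
After op 24 (remove /zb): {"di":67,"j":26,"p":26,"q":7,"qk":46,"u":77,"vcn":77,"wel":12,"wip":97,"xj":93,"zr":14,"zw":55}
After op 25 (replace /zr 97): {"di":67,"j":26,"p":26,"q":7,"qk":46,"u":77,"vcn":77,"wel":12,"wip":97,"xj":93,"zr":97,"zw":55}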